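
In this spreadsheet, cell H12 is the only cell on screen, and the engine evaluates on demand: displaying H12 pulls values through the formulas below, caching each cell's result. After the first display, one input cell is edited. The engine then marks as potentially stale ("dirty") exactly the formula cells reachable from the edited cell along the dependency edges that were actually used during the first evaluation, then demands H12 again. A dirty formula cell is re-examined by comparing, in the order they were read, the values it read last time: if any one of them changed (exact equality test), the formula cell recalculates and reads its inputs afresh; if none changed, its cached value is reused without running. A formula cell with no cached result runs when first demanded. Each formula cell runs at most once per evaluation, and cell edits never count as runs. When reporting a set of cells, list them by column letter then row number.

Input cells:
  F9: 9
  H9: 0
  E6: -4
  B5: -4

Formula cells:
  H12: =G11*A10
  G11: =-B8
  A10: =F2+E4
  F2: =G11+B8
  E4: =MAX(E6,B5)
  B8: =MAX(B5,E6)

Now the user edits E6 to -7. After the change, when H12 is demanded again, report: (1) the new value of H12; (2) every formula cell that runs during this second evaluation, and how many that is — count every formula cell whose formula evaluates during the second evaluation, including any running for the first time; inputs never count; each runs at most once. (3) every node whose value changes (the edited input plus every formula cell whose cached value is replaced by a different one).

H12 now evaluates to -16.
Run set: B8, E4 (2 run).
Changed values: E6.
The important point: at G11 every value read last time is unchanged, so the dirty flag clears without a run.

Initial pass — values computed on the first demand:
  B8 = MAX(-4, -4) = -4
  E4 = MAX(-4, -4) = -4
  G11 = -(-4) = 4
  F2 = 4 + -4 = 0
  A10 = 0 + -4 = -4
  H12 = 4 * -4 = -16

Second demand — change propagation:
  B8: re-runs because E6 -4->-7; new result -4 (unchanged).
  E4: re-runs because E6 -4->-7; new result -4 (unchanged).
  G11: re-examined; everything it read last time is the same (B8 unchanged) — cache 4 kept, no run.
  F2: re-examined; everything it read last time is the same (G11 unchanged, B8 unchanged) — cache 0 kept, no run.
  A10: re-examined; everything it read last time is the same (F2 unchanged, E4 unchanged) — cache -4 kept, no run.
  H12: re-examined; everything it read last time is the same (G11 unchanged, A10 unchanged) — cache -16 kept, no run.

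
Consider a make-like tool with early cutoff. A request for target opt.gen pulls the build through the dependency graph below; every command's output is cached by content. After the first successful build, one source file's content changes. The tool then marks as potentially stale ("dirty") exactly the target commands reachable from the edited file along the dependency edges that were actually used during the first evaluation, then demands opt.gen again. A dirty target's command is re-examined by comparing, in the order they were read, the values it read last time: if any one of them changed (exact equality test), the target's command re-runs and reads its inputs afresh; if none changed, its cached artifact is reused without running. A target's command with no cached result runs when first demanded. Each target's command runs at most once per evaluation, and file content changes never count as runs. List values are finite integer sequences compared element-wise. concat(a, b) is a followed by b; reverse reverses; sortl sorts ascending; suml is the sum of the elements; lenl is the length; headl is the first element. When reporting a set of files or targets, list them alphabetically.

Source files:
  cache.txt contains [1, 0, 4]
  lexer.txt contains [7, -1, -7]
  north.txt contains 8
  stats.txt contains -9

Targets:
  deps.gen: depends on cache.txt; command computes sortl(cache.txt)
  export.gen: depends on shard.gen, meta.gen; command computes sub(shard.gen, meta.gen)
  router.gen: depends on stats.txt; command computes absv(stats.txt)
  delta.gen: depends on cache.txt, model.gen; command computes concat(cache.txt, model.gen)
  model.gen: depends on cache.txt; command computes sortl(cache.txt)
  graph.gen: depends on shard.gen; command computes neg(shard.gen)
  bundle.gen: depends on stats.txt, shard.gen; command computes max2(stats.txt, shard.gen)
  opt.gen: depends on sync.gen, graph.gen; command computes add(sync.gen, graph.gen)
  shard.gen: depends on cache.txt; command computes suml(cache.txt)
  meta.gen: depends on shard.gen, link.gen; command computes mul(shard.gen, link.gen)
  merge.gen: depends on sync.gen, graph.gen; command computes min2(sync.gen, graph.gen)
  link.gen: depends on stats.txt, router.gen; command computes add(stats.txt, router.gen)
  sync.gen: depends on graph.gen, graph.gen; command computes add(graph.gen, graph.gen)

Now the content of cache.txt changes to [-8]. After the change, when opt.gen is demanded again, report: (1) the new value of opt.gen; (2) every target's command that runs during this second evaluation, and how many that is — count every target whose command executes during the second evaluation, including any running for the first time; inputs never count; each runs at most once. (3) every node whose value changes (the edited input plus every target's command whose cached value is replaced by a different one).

First demand of the output computes:
  shard.gen = suml([1, 0, 4]) = 5
  graph.gen = neg(5) = -5
  sync.gen = add(-5, -5) = -10
  opt.gen = add(-10, -5) = -15

After the edit, cleaning proceeds:
  shard.gen: a read changed (cache.txt [1, 0, 4]->[-8]) — executes, giving -8.
  graph.gen: a read changed (shard.gen 5->-8) — executes, giving 8.
  sync.gen: a read changed (graph.gen -5->8; graph.gen -5->8) — executes, giving 16.
  opt.gen: a read changed (sync.gen -10->16; graph.gen -5->8) — executes, giving 24.

Demanding opt.gen again yields 24.
4 target commands run: graph.gen, opt.gen, shard.gen, sync.gen.
The nodes whose values change: cache.txt, graph.gen, opt.gen, shard.gen, sync.gen.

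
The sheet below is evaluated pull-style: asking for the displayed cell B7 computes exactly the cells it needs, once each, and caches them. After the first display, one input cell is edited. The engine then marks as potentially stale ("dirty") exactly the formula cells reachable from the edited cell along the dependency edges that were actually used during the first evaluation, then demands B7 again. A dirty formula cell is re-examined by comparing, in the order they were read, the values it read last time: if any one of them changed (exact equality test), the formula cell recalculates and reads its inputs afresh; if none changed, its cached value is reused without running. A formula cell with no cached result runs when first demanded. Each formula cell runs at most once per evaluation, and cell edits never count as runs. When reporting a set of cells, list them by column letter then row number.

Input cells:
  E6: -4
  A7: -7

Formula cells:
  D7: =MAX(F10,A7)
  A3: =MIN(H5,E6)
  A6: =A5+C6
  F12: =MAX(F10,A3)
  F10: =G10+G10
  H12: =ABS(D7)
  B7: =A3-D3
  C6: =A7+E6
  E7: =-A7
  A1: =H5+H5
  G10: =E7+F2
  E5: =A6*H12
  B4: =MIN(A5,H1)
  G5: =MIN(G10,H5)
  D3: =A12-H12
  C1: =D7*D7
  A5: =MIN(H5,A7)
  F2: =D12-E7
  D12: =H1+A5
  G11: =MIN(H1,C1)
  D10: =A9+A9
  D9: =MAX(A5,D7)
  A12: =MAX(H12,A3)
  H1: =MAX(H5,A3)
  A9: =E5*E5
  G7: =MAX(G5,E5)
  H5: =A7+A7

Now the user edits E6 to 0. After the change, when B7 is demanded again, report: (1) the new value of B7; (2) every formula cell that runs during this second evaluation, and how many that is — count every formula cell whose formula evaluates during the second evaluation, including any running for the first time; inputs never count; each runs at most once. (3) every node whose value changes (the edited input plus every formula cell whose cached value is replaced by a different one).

Demanding B7 again yields -14.
1 formula cells run: A3.
The nodes whose values change: E6.
Note the absorption at A3: it re-runs yet its value is the same, leaving the output's value untouched.

First demand of the output computes:
  E7 = -(-7) = 7
  H5 = -7 + -7 = -14
  A3 = MIN(-14, -4) = -14
  A5 = MIN(-14, -7) = -14
  H1 = MAX(-14, -14) = -14
  D12 = -14 + -14 = -28
  F2 = -28 - 7 = -35
  G10 = 7 + -35 = -28
  F10 = -28 + -28 = -56
  D7 = MAX(-56, -7) = -7
  H12 = ABS(-7) = 7
  A12 = MAX(7, -14) = 7
  D3 = 7 - 7 = 0
  B7 = -14 - 0 = -14

After the edit, cleaning proceeds:
  A3: a read changed (E6 -4->0) — executes, giving -14 — identical to its old value.
  H1: dirty, but its reads are unchanged (H5 unchanged, A3 unchanged); cached -14 stands.
  D12: dirty, but its reads are unchanged (H1 unchanged, A5 unchanged); cached -28 stands.
  F2: dirty, but its reads are unchanged (D12 unchanged, E7 unchanged); cached -35 stands.
  G10: dirty, but its reads are unchanged (E7 unchanged, F2 unchanged); cached -28 stands.
  F10: dirty, but its reads are unchanged (G10 unchanged, G10 unchanged); cached -56 stands.
  D7: dirty, but its reads are unchanged (F10 unchanged, A7 unchanged); cached -7 stands.
  H12: dirty, but its reads are unchanged (D7 unchanged); cached 7 stands.
  A12: dirty, but its reads are unchanged (H12 unchanged, A3 unchanged); cached 7 stands.
  D3: dirty, but its reads are unchanged (A12 unchanged, H12 unchanged); cached 0 stands.
  B7: dirty, but its reads are unchanged (A3 unchanged, D3 unchanged); cached -14 stands.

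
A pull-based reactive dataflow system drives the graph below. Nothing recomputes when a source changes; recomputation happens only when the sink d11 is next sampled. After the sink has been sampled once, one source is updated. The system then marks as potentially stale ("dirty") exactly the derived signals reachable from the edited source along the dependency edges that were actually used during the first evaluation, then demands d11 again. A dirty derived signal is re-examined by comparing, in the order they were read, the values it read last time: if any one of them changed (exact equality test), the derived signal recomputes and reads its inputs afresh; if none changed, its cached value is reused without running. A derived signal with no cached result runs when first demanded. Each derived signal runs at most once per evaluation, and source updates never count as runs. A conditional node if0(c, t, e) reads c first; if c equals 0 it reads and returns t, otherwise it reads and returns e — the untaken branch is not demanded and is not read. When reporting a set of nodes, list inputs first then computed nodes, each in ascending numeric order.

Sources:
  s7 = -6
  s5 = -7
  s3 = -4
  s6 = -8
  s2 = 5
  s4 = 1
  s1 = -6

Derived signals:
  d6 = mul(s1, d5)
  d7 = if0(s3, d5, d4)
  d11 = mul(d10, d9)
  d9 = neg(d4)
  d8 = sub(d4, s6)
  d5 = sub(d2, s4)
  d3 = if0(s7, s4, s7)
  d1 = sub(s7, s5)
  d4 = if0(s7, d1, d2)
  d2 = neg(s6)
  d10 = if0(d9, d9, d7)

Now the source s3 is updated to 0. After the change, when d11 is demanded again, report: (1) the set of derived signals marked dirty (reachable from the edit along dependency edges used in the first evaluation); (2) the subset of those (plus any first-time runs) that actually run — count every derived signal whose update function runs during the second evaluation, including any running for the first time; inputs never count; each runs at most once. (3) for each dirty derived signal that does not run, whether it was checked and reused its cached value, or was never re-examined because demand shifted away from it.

Marked dirty: d7, d10, d11.
Derived signals that run: d5, d7, d10, d11 — 4 in total.
Every dirty derived signal ran.
Key observation: a condition flipped, so demand reaches new nodes — d5 runs for the first time.

First evaluation (everything demanded from the output):
  d2 = neg(-8) = 8
  d4 = if0(s7=-6 -> else branch d2) = 8
  d7 = if0(s3=-4 -> else branch d4) = 8
  d9 = neg(8) = -8
  d10 = if0(d9=-8 -> else branch d7) = 8
  d11 = mul(8, -8) = -64

Propagation after the edit:
  d5: demanded for the first time — runs, produces 7.
  d7: runs — s3 -4->0; result 7.
  d10: runs — d7 8->7; result 7.
  d11: runs — d10 8->7; result -56.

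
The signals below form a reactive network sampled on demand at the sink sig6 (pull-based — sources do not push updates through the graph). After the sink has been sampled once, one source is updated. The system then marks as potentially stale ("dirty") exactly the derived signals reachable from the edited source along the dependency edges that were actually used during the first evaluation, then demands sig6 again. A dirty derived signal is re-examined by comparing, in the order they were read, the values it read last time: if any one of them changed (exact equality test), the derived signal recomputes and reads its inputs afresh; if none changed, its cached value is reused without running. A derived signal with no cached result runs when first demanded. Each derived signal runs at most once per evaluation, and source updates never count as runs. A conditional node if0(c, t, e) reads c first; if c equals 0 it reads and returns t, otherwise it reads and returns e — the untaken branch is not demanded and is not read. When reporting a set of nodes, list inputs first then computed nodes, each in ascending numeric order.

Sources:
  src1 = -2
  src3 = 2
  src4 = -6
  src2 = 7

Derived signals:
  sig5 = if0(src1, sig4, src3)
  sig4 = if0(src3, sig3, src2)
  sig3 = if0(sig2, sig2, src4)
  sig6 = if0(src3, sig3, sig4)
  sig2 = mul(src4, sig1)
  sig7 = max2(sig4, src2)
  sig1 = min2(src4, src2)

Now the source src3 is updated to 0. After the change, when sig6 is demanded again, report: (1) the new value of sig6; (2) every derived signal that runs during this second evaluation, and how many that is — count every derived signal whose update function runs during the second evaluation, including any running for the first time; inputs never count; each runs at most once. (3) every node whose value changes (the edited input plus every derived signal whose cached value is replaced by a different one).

sig6 now evaluates to -6.
Run set: sig1, sig2, sig3, sig6 (4 run).
Changed values: src3, sig6.
The important point: the flipped condition redirects demand; sig4 is left stale, never re-checked.

Initial pass — values computed on the first demand:
  sig4 = if0(src3=2 -> else branch src2) = 7
  sig6 = if0(src3=2 -> else branch sig4) = 7

Second demand — change propagation:
  sig1: newly demanded (no cache) — executes and yields -6.
  sig2: newly demanded (no cache) — executes and yields 36.
  sig3: newly demanded (no cache) — executes and yields -6.
  sig4: dirty yet unreached — the second evaluation never asks for it.
  sig6: re-runs because src3 2->0; new result -6.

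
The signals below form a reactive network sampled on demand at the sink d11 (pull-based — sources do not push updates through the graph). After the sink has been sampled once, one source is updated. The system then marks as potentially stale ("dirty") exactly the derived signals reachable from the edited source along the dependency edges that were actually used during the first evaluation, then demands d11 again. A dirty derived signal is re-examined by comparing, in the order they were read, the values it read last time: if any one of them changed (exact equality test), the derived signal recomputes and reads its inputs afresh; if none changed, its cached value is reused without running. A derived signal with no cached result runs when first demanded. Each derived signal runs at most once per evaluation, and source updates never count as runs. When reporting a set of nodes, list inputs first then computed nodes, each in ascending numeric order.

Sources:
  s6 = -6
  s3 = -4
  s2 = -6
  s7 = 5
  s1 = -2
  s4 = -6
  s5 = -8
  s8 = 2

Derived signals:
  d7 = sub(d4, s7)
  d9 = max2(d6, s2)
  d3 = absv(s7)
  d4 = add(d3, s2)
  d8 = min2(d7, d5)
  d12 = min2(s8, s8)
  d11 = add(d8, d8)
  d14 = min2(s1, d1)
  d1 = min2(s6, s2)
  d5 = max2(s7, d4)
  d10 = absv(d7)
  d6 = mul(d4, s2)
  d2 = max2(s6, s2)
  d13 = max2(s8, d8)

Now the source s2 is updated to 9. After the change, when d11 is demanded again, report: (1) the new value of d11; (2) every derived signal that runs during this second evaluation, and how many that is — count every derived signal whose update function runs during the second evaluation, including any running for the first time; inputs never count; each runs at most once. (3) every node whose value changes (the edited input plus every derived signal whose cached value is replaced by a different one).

Initial pass — values computed on the first demand:
  d3 = absv(5) = 5
  d4 = add(5, -6) = -1
  d5 = max2(5, -1) = 5
  d7 = sub(-1, 5) = -6
  d8 = min2(-6, 5) = -6
  d11 = add(-6, -6) = -12

Second demand — change propagation:
  d4: re-runs because s2 -6->9; new result 14.
  d5: re-runs because d4 -1->14; new result 14.
  d7: re-runs because d4 -1->14; new result 9.
  d8: re-runs because d7 -6->9; d5 5->14; new result 9.
  d11: re-runs because d8 -6->9; d8 -6->9; new result 18.

d11 now evaluates to 18.
Run set: d4, d5, d7, d8, d11 (5 run).
Changed values: s2, d4, d5, d7, d8, d11.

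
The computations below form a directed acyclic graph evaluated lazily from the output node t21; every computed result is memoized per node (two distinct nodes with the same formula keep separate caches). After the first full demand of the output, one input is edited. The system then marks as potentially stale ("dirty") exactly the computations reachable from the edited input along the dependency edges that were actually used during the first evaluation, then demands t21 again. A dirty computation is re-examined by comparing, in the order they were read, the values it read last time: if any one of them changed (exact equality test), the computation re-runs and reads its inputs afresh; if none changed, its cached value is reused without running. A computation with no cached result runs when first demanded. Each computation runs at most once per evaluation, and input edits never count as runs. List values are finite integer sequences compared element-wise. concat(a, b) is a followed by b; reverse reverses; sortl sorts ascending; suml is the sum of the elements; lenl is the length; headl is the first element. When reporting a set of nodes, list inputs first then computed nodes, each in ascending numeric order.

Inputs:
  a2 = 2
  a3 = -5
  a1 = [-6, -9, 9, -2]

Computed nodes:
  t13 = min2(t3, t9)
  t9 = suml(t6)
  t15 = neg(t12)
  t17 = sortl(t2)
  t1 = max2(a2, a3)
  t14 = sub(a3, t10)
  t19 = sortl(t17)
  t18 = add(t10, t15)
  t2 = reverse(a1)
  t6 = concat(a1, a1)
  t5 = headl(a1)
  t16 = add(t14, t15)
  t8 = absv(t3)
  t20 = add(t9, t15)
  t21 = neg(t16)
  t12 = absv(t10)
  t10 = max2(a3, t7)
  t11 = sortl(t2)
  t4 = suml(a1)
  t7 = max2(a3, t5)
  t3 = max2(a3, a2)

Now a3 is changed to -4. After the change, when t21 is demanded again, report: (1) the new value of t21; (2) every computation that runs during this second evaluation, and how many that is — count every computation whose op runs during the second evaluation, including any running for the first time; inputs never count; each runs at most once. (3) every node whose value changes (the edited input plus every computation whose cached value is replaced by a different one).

Demanding t21 again yields 4.
7 computations run: t7, t10, t12, t14, t15, t16, t21.
The nodes whose values change: a3, t7, t10, t12, t15, t16, t21.

First demand of the output computes:
  t5 = headl([-6, -9, 9, -2]) = -6
  t7 = max2(-5, -6) = -5
  t10 = max2(-5, -5) = -5
  t12 = absv(-5) = 5
  t14 = sub(-5, -5) = 0
  t15 = neg(5) = -5
  t16 = add(0, -5) = -5
  t21 = neg(-5) = 5

After the edit, cleaning proceeds:
  t7: a read changed (a3 -5->-4) — executes, giving -4.
  t10: a read changed (a3 -5->-4; t7 -5->-4) — executes, giving -4.
  t12: a read changed (t10 -5->-4) — executes, giving 4.
  t14: a read changed (a3 -5->-4; t10 -5->-4) — executes, giving 0 — identical to its old value.
  t15: a read changed (t12 5->4) — executes, giving -4.
  t16: a read changed (t15 -5->-4) — executes, giving -4.
  t21: a read changed (t16 -5->-4) — executes, giving 4.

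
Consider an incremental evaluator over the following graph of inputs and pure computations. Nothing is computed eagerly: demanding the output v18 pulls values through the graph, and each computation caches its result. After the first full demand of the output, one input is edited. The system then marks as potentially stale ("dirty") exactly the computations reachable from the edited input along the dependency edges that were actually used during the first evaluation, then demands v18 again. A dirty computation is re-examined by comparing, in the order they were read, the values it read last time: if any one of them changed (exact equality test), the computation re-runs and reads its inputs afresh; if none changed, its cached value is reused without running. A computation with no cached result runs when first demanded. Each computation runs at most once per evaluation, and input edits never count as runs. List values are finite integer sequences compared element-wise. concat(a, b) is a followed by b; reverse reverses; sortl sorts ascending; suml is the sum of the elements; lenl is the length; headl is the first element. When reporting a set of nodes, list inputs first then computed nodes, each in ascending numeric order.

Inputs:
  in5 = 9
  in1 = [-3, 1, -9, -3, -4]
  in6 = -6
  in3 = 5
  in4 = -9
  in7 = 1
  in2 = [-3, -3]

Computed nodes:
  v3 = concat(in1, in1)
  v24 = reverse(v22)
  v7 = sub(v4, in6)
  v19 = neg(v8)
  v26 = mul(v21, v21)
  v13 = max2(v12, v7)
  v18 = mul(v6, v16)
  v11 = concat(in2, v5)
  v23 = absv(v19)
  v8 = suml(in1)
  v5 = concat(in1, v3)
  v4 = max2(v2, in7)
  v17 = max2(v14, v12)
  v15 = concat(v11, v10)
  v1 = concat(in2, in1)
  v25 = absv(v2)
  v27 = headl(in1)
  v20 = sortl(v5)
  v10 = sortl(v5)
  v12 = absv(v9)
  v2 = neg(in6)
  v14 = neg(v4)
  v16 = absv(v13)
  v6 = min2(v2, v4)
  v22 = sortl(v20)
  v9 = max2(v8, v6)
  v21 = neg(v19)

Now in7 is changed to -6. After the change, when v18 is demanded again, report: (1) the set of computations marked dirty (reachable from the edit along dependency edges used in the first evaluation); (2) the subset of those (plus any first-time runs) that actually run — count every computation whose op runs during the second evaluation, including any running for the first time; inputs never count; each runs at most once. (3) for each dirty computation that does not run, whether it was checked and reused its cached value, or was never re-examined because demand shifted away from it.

Initial pass — values computed on the first demand:
  v2 = neg(-6) = 6
  v4 = max2(6, 1) = 6
  v6 = min2(6, 6) = 6
  v7 = sub(6, -6) = 12
  v8 = suml([-3, 1, -9, -3, -4]) = -18
  v9 = max2(-18, 6) = 6
  v12 = absv(6) = 6
  v13 = max2(6, 12) = 12
  v16 = absv(12) = 12
  v18 = mul(6, 12) = 72

Second demand — change propagation:
  v4: re-runs because in7 1->-6; new result 6 (unchanged).
  v6: re-examined; everything it read last time is the same (v2 unchanged, v4 unchanged) — cache 6 kept, no run.
  v7: re-examined; everything it read last time is the same (v4 unchanged, in6 unchanged) — cache 12 kept, no run.
  v9: re-examined; everything it read last time is the same (v8 unchanged, v6 unchanged) — cache 6 kept, no run.
  v12: re-examined; everything it read last time is the same (v9 unchanged) — cache 6 kept, no run.
  v13: re-examined; everything it read last time is the same (v12 unchanged, v7 unchanged) — cache 12 kept, no run.
  v16: re-examined; everything it read last time is the same (v13 unchanged) — cache 12 kept, no run.
  v18: re-examined; everything it read last time is the same (v6 unchanged, v16 unchanged) — cache 72 kept, no run.

The important point: v4 recomputes to an identical value, and the output ends up unchanged.

Dirty set: v4, v6, v7, v9, v12, v13, v16, v18.
Run set: v4 (1 run).
Re-examined without running (cache reused): v6, v7, v9, v12, v13, v16, v18.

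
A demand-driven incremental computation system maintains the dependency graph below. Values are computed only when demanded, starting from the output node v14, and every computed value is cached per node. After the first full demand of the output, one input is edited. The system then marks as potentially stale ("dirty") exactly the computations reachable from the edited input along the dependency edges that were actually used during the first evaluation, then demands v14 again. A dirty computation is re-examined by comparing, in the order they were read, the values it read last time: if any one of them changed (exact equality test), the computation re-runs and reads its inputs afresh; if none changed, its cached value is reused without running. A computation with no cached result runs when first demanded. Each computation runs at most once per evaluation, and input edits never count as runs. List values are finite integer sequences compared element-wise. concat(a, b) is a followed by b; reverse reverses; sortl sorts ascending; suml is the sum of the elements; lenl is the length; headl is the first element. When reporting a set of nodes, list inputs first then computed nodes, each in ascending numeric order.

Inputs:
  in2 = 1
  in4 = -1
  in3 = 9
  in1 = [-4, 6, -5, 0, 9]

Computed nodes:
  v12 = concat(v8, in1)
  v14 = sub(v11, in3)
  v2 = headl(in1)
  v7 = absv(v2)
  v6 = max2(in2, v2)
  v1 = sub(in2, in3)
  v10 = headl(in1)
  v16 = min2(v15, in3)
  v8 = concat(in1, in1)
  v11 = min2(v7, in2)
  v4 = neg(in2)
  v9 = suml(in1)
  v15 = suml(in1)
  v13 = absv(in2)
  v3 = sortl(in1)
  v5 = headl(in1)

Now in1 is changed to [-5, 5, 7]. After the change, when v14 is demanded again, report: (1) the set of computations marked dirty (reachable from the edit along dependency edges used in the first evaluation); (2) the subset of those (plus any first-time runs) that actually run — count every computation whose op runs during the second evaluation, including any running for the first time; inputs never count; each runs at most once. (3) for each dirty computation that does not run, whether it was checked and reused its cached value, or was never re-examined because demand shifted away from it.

First evaluation (everything demanded from the output):
  v2 = headl([-4, 6, -5, 0, 9]) = -4
  v7 = absv(-4) = 4
  v11 = min2(4, 1) = 1
  v14 = sub(1, 9) = -8

Propagation after the edit:
  v2: runs — in1 [-4, 6, -5, 0, 9]->[-5, 5, 7]; result -5.
  v7: runs — v2 -4->-5; result 5.
  v11: runs — v7 4->5; result 1 (same value as before).
  v14: checked — values it read are unchanged (v11 unchanged, in3 unchanged); reused cached -8 without running.

Key observation: the change is absorbed at v11 — it re-runs but produces the same value, and the output's value is unchanged.

Marked dirty: v2, v7, v11, v14.
Computations that run: v2, v7, v11 — 3 in total.
Checked but reused from cache: v14.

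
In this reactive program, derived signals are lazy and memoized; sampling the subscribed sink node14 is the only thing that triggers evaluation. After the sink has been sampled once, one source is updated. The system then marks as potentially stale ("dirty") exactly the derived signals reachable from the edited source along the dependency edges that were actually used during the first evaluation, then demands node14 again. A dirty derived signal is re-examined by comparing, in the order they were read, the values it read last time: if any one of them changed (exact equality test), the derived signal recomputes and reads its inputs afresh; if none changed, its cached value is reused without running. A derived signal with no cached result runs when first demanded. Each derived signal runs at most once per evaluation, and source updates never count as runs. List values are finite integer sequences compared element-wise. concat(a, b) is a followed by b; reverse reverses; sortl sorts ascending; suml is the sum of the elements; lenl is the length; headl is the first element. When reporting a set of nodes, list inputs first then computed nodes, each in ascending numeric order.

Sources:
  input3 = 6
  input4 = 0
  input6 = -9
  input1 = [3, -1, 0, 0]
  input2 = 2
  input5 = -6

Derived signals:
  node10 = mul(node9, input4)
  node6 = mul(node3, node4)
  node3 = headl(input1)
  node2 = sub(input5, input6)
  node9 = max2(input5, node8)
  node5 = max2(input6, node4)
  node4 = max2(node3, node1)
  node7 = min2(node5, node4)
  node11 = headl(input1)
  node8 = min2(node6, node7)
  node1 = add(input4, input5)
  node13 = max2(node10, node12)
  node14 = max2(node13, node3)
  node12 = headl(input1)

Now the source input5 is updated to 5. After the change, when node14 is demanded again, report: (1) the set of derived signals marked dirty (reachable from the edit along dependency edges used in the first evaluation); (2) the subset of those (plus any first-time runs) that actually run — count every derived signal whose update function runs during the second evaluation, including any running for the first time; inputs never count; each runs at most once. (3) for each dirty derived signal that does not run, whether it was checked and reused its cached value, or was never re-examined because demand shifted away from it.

First demand of the output computes:
  node1 = add(0, -6) = -6
  node3 = headl([3, -1, 0, 0]) = 3
  node4 = max2(3, -6) = 3
  node5 = max2(-9, 3) = 3
  node6 = mul(3, 3) = 9
  node7 = min2(3, 3) = 3
  node8 = min2(9, 3) = 3
  node9 = max2(-6, 3) = 3
  node10 = mul(3, 0) = 0
  node12 = headl([3, -1, 0, 0]) = 3
  node13 = max2(0, 3) = 3
  node14 = max2(3, 3) = 3

After the edit, cleaning proceeds:
  node1: a read changed (input5 -6->5) — executes, giving 5.
  node4: a read changed (node1 -6->5) — executes, giving 5.
  node5: a read changed (node4 3->5) — executes, giving 5.
  node6: a read changed (node4 3->5) — executes, giving 15.
  node7: a read changed (node5 3->5; node4 3->5) — executes, giving 5.
  node8: a read changed (node6 9->15; node7 3->5) — executes, giving 5.
  node9: a read changed (input5 -6->5; node8 3->5) — executes, giving 5.
  node10: a read changed (node9 3->5) — executes, giving 0 — identical to its old value.
  node13: dirty, but its reads are unchanged (node10 unchanged, node12 unchanged); cached 3 stands.
  node14: dirty, but its reads are unchanged (node13 unchanged, node3 unchanged); cached 3 stands.

Note the absorption at node10: it re-runs yet its value is the same, leaving the output's value untouched.

The edit dirties: node1, node4, node5, node6, node7, node8, node9, node10, node13, node14.
8 derived signals run: node1, node4, node5, node6, node7, node8, node9, node10.
Cache hits after checking: node13, node14.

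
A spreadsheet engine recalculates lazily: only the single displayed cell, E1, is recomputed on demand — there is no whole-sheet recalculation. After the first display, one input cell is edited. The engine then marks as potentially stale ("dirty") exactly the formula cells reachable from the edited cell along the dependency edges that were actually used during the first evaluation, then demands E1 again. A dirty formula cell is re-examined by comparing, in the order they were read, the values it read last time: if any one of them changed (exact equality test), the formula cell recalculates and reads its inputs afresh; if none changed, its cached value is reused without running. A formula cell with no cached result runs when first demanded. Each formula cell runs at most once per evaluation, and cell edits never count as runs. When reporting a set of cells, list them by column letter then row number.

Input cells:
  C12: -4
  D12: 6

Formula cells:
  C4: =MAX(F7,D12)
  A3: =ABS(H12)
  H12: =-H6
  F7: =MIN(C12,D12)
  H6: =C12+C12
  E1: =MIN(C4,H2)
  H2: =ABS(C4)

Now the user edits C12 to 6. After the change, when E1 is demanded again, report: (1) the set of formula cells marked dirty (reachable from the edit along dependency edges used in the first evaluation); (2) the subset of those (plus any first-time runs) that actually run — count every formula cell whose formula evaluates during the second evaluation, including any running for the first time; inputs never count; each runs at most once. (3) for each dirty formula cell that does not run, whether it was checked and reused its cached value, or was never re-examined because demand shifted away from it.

Marked dirty: C4, E1, F7, H2.
Formula cells that run: C4, F7 — 2 in total.
Checked but reused from cache: E1, H2.
Key observation: the change is absorbed at C4 — it re-runs but produces the same value, and the output's value is unchanged.

First evaluation (everything demanded from the output):
  F7 = MIN(-4, 6) = -4
  C4 = MAX(-4, 6) = 6
  H2 = ABS(6) = 6
  E1 = MIN(6, 6) = 6

Propagation after the edit:
  F7: runs — C12 -4->6; result 6.
  C4: runs — F7 -4->6; result 6 (same value as before).
  H2: checked — values it read are unchanged (C4 unchanged); reused cached 6 without running.
  E1: checked — values it read are unchanged (C4 unchanged, H2 unchanged); reused cached 6 without running.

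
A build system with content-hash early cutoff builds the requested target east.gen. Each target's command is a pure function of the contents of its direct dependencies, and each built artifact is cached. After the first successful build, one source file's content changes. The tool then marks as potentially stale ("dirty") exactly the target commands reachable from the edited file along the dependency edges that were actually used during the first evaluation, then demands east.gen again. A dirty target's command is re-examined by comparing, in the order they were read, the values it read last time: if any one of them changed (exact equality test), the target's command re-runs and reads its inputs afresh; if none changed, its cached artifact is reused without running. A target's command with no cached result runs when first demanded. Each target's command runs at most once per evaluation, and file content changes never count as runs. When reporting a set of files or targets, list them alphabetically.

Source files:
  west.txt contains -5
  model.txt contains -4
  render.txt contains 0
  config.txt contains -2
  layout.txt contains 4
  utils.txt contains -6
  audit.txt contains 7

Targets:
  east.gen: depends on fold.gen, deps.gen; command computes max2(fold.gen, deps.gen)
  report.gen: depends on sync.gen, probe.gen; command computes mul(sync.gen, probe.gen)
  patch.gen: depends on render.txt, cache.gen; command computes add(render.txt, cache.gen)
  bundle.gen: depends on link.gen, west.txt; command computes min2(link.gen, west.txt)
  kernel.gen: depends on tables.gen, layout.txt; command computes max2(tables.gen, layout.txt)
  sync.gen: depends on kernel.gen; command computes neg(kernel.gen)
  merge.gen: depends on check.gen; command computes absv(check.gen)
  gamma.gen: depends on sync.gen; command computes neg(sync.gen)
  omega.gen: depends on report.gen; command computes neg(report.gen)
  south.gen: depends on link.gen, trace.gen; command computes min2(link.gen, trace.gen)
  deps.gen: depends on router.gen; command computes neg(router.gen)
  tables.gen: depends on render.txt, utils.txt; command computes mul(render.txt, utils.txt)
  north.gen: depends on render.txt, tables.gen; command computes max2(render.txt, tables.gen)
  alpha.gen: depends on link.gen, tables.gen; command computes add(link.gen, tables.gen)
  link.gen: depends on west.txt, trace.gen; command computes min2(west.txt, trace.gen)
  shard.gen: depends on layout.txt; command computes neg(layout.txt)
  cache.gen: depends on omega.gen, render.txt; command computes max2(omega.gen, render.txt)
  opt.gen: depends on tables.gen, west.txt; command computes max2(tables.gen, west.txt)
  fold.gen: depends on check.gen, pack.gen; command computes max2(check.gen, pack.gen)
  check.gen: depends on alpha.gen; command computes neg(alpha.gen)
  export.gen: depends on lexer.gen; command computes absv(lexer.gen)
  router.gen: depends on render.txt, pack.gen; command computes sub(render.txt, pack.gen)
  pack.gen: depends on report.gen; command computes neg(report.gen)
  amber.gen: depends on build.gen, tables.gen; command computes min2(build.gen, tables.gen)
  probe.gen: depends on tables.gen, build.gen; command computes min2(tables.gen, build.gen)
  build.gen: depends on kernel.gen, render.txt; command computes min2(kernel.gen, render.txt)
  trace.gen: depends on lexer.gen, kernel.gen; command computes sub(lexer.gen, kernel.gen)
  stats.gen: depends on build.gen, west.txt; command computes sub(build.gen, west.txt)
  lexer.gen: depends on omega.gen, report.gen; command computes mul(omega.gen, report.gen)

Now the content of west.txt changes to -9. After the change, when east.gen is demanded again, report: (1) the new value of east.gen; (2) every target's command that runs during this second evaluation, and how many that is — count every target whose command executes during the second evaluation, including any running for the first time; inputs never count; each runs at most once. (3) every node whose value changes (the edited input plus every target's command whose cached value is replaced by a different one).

New value of east.gen: 9.
Target commands that run: alpha.gen, check.gen, east.gen, fold.gen, link.gen — 5 in total.
Values that change: alpha.gen, check.gen, east.gen, fold.gen, link.gen, west.txt.

First evaluation (everything demanded from the output):
  tables.gen = mul(0, -6) = 0
  kernel.gen = max2(0, 4) = 4
  build.gen = min2(4, 0) = 0
  probe.gen = min2(0, 0) = 0
  sync.gen = neg(4) = -4
  report.gen = mul(-4, 0) = 0
  omega.gen = neg(0) = 0
  lexer.gen = mul(0, 0) = 0
  pack.gen = neg(0) = 0
  router.gen = sub(0, 0) = 0
  deps.gen = neg(0) = 0
  trace.gen = sub(0, 4) = -4
  link.gen = min2(-5, -4) = -5
  alpha.gen = add(-5, 0) = -5
  check.gen = neg(-5) = 5
  fold.gen = max2(5, 0) = 5
  east.gen = max2(5, 0) = 5

Propagation after the edit:
  link.gen: runs — west.txt -5->-9; result -9.
  alpha.gen: runs — link.gen -5->-9; result -9.
  check.gen: runs — alpha.gen -5->-9; result 9.
  fold.gen: runs — check.gen 5->9; result 9.
  east.gen: runs — fold.gen 5->9; result 9.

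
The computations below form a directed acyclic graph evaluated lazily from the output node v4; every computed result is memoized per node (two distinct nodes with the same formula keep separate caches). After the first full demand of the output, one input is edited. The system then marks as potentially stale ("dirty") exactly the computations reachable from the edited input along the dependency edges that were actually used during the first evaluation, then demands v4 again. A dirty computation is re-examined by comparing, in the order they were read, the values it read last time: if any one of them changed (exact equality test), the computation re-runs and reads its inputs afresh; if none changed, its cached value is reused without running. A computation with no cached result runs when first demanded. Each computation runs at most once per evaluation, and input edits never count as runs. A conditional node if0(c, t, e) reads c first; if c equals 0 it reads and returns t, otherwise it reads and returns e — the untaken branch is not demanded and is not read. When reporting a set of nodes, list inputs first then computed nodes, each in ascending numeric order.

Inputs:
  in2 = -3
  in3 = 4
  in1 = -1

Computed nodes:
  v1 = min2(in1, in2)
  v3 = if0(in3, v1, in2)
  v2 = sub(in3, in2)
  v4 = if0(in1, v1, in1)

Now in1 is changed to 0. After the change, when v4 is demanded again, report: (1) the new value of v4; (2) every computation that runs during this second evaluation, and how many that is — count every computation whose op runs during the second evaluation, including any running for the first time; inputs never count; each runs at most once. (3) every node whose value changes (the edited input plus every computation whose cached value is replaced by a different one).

Demanding v4 again yields -3.
2 computations run: v1, v4.
The nodes whose values change: in1, v4.
Note the branch switch — v1 had no cache and runs now for the first time.

First demand of the output computes:
  v4 = if0(in1=-1 -> else branch in1) = -1

After the edit, cleaning proceeds:
  v1: had never run; runs now, result -3.
  v4: a read changed (in1 -1->0; in1 -1->0) — executes, giving -3.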